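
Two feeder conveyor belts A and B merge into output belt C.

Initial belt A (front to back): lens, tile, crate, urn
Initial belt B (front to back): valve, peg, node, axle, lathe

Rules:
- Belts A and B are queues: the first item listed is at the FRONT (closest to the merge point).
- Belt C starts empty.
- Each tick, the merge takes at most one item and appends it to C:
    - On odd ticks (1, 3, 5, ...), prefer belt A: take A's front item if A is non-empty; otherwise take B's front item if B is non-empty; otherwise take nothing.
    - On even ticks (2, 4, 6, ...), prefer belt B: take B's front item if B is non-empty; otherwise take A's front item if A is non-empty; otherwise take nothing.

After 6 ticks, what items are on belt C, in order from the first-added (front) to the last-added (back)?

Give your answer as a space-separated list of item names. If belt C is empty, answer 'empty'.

Answer: lens valve tile peg crate node

Derivation:
Tick 1: prefer A, take lens from A; A=[tile,crate,urn] B=[valve,peg,node,axle,lathe] C=[lens]
Tick 2: prefer B, take valve from B; A=[tile,crate,urn] B=[peg,node,axle,lathe] C=[lens,valve]
Tick 3: prefer A, take tile from A; A=[crate,urn] B=[peg,node,axle,lathe] C=[lens,valve,tile]
Tick 4: prefer B, take peg from B; A=[crate,urn] B=[node,axle,lathe] C=[lens,valve,tile,peg]
Tick 5: prefer A, take crate from A; A=[urn] B=[node,axle,lathe] C=[lens,valve,tile,peg,crate]
Tick 6: prefer B, take node from B; A=[urn] B=[axle,lathe] C=[lens,valve,tile,peg,crate,node]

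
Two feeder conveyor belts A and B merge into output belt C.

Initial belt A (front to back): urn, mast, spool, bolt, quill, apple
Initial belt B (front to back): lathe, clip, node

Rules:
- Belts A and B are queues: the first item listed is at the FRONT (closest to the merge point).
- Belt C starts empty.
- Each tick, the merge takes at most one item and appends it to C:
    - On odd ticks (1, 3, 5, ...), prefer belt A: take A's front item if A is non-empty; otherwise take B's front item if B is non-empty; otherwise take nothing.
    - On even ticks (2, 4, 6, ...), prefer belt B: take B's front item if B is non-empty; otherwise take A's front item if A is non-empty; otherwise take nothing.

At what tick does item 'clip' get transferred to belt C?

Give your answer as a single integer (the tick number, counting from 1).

Answer: 4

Derivation:
Tick 1: prefer A, take urn from A; A=[mast,spool,bolt,quill,apple] B=[lathe,clip,node] C=[urn]
Tick 2: prefer B, take lathe from B; A=[mast,spool,bolt,quill,apple] B=[clip,node] C=[urn,lathe]
Tick 3: prefer A, take mast from A; A=[spool,bolt,quill,apple] B=[clip,node] C=[urn,lathe,mast]
Tick 4: prefer B, take clip from B; A=[spool,bolt,quill,apple] B=[node] C=[urn,lathe,mast,clip]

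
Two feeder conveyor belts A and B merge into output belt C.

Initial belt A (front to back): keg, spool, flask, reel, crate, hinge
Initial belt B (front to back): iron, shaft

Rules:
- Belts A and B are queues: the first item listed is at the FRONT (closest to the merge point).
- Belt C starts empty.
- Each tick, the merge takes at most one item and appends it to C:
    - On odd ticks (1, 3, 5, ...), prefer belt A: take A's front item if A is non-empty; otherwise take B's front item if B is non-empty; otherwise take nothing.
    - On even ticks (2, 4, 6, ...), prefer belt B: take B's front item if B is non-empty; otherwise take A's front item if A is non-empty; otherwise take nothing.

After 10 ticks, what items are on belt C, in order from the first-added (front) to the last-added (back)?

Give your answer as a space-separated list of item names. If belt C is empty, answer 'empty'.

Tick 1: prefer A, take keg from A; A=[spool,flask,reel,crate,hinge] B=[iron,shaft] C=[keg]
Tick 2: prefer B, take iron from B; A=[spool,flask,reel,crate,hinge] B=[shaft] C=[keg,iron]
Tick 3: prefer A, take spool from A; A=[flask,reel,crate,hinge] B=[shaft] C=[keg,iron,spool]
Tick 4: prefer B, take shaft from B; A=[flask,reel,crate,hinge] B=[-] C=[keg,iron,spool,shaft]
Tick 5: prefer A, take flask from A; A=[reel,crate,hinge] B=[-] C=[keg,iron,spool,shaft,flask]
Tick 6: prefer B, take reel from A; A=[crate,hinge] B=[-] C=[keg,iron,spool,shaft,flask,reel]
Tick 7: prefer A, take crate from A; A=[hinge] B=[-] C=[keg,iron,spool,shaft,flask,reel,crate]
Tick 8: prefer B, take hinge from A; A=[-] B=[-] C=[keg,iron,spool,shaft,flask,reel,crate,hinge]
Tick 9: prefer A, both empty, nothing taken; A=[-] B=[-] C=[keg,iron,spool,shaft,flask,reel,crate,hinge]
Tick 10: prefer B, both empty, nothing taken; A=[-] B=[-] C=[keg,iron,spool,shaft,flask,reel,crate,hinge]

Answer: keg iron spool shaft flask reel crate hinge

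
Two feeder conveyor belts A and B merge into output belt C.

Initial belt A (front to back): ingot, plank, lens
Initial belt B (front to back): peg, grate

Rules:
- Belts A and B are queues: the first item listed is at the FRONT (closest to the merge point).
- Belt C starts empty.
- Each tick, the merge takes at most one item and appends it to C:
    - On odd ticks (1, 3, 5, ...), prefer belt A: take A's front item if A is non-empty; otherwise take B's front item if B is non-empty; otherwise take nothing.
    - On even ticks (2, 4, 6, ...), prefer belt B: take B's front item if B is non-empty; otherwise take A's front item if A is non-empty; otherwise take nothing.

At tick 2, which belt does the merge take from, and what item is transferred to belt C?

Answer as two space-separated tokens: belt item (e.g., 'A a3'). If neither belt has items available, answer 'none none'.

Answer: B peg

Derivation:
Tick 1: prefer A, take ingot from A; A=[plank,lens] B=[peg,grate] C=[ingot]
Tick 2: prefer B, take peg from B; A=[plank,lens] B=[grate] C=[ingot,peg]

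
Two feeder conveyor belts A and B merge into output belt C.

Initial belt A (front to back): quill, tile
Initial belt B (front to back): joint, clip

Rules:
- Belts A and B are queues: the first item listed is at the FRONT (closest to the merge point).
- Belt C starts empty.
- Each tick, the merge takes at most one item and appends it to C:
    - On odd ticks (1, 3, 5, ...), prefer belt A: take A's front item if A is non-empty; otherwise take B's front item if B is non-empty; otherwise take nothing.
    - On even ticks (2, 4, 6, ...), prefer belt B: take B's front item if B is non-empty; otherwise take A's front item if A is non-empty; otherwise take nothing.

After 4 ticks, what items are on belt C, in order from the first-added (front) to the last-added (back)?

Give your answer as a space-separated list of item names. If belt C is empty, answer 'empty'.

Answer: quill joint tile clip

Derivation:
Tick 1: prefer A, take quill from A; A=[tile] B=[joint,clip] C=[quill]
Tick 2: prefer B, take joint from B; A=[tile] B=[clip] C=[quill,joint]
Tick 3: prefer A, take tile from A; A=[-] B=[clip] C=[quill,joint,tile]
Tick 4: prefer B, take clip from B; A=[-] B=[-] C=[quill,joint,tile,clip]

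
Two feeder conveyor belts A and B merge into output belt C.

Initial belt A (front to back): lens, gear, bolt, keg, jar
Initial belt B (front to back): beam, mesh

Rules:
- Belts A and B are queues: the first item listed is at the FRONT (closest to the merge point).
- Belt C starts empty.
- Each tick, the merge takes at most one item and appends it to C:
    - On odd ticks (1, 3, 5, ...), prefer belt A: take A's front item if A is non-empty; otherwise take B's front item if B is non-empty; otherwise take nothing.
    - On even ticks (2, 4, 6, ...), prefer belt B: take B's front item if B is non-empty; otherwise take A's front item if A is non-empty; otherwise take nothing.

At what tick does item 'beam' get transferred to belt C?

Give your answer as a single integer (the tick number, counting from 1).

Answer: 2

Derivation:
Tick 1: prefer A, take lens from A; A=[gear,bolt,keg,jar] B=[beam,mesh] C=[lens]
Tick 2: prefer B, take beam from B; A=[gear,bolt,keg,jar] B=[mesh] C=[lens,beam]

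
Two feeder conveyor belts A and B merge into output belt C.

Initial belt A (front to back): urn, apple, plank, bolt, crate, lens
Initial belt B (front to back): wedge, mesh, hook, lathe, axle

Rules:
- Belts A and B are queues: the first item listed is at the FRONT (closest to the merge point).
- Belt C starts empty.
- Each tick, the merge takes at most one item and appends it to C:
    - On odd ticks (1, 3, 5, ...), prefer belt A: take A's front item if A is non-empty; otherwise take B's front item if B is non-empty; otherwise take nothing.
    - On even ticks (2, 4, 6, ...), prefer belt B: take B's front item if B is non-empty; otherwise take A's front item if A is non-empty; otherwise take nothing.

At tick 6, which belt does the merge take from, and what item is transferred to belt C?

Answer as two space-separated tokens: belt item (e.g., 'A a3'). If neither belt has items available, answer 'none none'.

Tick 1: prefer A, take urn from A; A=[apple,plank,bolt,crate,lens] B=[wedge,mesh,hook,lathe,axle] C=[urn]
Tick 2: prefer B, take wedge from B; A=[apple,plank,bolt,crate,lens] B=[mesh,hook,lathe,axle] C=[urn,wedge]
Tick 3: prefer A, take apple from A; A=[plank,bolt,crate,lens] B=[mesh,hook,lathe,axle] C=[urn,wedge,apple]
Tick 4: prefer B, take mesh from B; A=[plank,bolt,crate,lens] B=[hook,lathe,axle] C=[urn,wedge,apple,mesh]
Tick 5: prefer A, take plank from A; A=[bolt,crate,lens] B=[hook,lathe,axle] C=[urn,wedge,apple,mesh,plank]
Tick 6: prefer B, take hook from B; A=[bolt,crate,lens] B=[lathe,axle] C=[urn,wedge,apple,mesh,plank,hook]

Answer: B hook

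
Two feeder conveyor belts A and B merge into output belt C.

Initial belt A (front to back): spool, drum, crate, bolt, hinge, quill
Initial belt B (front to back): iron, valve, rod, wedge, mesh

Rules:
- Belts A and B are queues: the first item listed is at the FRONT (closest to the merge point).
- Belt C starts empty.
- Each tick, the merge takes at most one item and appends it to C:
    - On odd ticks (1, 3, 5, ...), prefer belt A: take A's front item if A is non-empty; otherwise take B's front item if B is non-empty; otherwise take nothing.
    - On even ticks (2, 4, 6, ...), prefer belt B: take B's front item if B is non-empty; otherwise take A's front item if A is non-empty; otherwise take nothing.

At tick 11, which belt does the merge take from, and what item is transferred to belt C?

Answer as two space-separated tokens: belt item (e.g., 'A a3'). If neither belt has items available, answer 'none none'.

Answer: A quill

Derivation:
Tick 1: prefer A, take spool from A; A=[drum,crate,bolt,hinge,quill] B=[iron,valve,rod,wedge,mesh] C=[spool]
Tick 2: prefer B, take iron from B; A=[drum,crate,bolt,hinge,quill] B=[valve,rod,wedge,mesh] C=[spool,iron]
Tick 3: prefer A, take drum from A; A=[crate,bolt,hinge,quill] B=[valve,rod,wedge,mesh] C=[spool,iron,drum]
Tick 4: prefer B, take valve from B; A=[crate,bolt,hinge,quill] B=[rod,wedge,mesh] C=[spool,iron,drum,valve]
Tick 5: prefer A, take crate from A; A=[bolt,hinge,quill] B=[rod,wedge,mesh] C=[spool,iron,drum,valve,crate]
Tick 6: prefer B, take rod from B; A=[bolt,hinge,quill] B=[wedge,mesh] C=[spool,iron,drum,valve,crate,rod]
Tick 7: prefer A, take bolt from A; A=[hinge,quill] B=[wedge,mesh] C=[spool,iron,drum,valve,crate,rod,bolt]
Tick 8: prefer B, take wedge from B; A=[hinge,quill] B=[mesh] C=[spool,iron,drum,valve,crate,rod,bolt,wedge]
Tick 9: prefer A, take hinge from A; A=[quill] B=[mesh] C=[spool,iron,drum,valve,crate,rod,bolt,wedge,hinge]
Tick 10: prefer B, take mesh from B; A=[quill] B=[-] C=[spool,iron,drum,valve,crate,rod,bolt,wedge,hinge,mesh]
Tick 11: prefer A, take quill from A; A=[-] B=[-] C=[spool,iron,drum,valve,crate,rod,bolt,wedge,hinge,mesh,quill]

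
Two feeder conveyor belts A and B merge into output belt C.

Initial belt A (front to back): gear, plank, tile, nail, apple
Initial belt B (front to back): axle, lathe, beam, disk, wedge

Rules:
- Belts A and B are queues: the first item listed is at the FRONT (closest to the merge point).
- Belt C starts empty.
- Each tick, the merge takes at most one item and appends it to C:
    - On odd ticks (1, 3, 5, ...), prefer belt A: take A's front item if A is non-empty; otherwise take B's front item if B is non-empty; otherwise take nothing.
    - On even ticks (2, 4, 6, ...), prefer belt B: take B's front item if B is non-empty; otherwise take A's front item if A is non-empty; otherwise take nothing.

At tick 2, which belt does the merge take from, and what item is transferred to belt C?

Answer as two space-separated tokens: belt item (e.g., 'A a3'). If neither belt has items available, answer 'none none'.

Answer: B axle

Derivation:
Tick 1: prefer A, take gear from A; A=[plank,tile,nail,apple] B=[axle,lathe,beam,disk,wedge] C=[gear]
Tick 2: prefer B, take axle from B; A=[plank,tile,nail,apple] B=[lathe,beam,disk,wedge] C=[gear,axle]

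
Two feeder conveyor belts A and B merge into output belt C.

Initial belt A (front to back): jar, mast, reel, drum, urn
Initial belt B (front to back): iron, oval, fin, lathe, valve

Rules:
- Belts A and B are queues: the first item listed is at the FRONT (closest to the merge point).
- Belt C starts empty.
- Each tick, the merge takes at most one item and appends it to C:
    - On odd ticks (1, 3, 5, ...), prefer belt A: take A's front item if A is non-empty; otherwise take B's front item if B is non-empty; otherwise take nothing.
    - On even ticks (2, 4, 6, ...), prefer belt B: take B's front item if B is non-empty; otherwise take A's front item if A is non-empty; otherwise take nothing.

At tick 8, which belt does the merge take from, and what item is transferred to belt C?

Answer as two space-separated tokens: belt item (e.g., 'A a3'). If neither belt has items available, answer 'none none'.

Answer: B lathe

Derivation:
Tick 1: prefer A, take jar from A; A=[mast,reel,drum,urn] B=[iron,oval,fin,lathe,valve] C=[jar]
Tick 2: prefer B, take iron from B; A=[mast,reel,drum,urn] B=[oval,fin,lathe,valve] C=[jar,iron]
Tick 3: prefer A, take mast from A; A=[reel,drum,urn] B=[oval,fin,lathe,valve] C=[jar,iron,mast]
Tick 4: prefer B, take oval from B; A=[reel,drum,urn] B=[fin,lathe,valve] C=[jar,iron,mast,oval]
Tick 5: prefer A, take reel from A; A=[drum,urn] B=[fin,lathe,valve] C=[jar,iron,mast,oval,reel]
Tick 6: prefer B, take fin from B; A=[drum,urn] B=[lathe,valve] C=[jar,iron,mast,oval,reel,fin]
Tick 7: prefer A, take drum from A; A=[urn] B=[lathe,valve] C=[jar,iron,mast,oval,reel,fin,drum]
Tick 8: prefer B, take lathe from B; A=[urn] B=[valve] C=[jar,iron,mast,oval,reel,fin,drum,lathe]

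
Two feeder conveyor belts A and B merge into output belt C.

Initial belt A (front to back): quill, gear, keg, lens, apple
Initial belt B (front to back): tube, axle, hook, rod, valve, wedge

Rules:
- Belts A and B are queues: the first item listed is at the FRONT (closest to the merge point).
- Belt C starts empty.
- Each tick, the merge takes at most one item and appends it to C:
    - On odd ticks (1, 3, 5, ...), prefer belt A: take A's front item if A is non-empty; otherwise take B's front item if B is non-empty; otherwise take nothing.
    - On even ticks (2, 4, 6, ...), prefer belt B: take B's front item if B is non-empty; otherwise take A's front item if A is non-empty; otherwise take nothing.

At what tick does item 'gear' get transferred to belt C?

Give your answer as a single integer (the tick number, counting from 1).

Answer: 3

Derivation:
Tick 1: prefer A, take quill from A; A=[gear,keg,lens,apple] B=[tube,axle,hook,rod,valve,wedge] C=[quill]
Tick 2: prefer B, take tube from B; A=[gear,keg,lens,apple] B=[axle,hook,rod,valve,wedge] C=[quill,tube]
Tick 3: prefer A, take gear from A; A=[keg,lens,apple] B=[axle,hook,rod,valve,wedge] C=[quill,tube,gear]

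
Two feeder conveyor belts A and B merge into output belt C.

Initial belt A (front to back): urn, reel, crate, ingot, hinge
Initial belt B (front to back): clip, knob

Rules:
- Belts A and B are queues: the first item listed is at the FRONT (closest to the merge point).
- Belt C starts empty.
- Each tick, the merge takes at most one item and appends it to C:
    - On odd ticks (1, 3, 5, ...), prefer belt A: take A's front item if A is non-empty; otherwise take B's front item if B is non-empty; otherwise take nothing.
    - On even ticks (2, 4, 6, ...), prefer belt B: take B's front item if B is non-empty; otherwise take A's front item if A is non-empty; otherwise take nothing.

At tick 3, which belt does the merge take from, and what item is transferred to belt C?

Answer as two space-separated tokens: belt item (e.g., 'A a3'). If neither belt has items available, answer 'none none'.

Answer: A reel

Derivation:
Tick 1: prefer A, take urn from A; A=[reel,crate,ingot,hinge] B=[clip,knob] C=[urn]
Tick 2: prefer B, take clip from B; A=[reel,crate,ingot,hinge] B=[knob] C=[urn,clip]
Tick 3: prefer A, take reel from A; A=[crate,ingot,hinge] B=[knob] C=[urn,clip,reel]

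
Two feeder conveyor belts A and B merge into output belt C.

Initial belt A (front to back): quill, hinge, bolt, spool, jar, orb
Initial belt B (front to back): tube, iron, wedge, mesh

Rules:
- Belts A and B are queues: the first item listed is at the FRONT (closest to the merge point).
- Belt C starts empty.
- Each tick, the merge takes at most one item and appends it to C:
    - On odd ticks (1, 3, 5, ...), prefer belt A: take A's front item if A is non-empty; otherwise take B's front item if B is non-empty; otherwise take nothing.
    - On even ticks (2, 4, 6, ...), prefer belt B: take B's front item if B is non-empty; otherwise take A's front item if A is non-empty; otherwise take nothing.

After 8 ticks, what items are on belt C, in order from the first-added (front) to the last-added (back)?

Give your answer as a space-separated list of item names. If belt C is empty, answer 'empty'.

Tick 1: prefer A, take quill from A; A=[hinge,bolt,spool,jar,orb] B=[tube,iron,wedge,mesh] C=[quill]
Tick 2: prefer B, take tube from B; A=[hinge,bolt,spool,jar,orb] B=[iron,wedge,mesh] C=[quill,tube]
Tick 3: prefer A, take hinge from A; A=[bolt,spool,jar,orb] B=[iron,wedge,mesh] C=[quill,tube,hinge]
Tick 4: prefer B, take iron from B; A=[bolt,spool,jar,orb] B=[wedge,mesh] C=[quill,tube,hinge,iron]
Tick 5: prefer A, take bolt from A; A=[spool,jar,orb] B=[wedge,mesh] C=[quill,tube,hinge,iron,bolt]
Tick 6: prefer B, take wedge from B; A=[spool,jar,orb] B=[mesh] C=[quill,tube,hinge,iron,bolt,wedge]
Tick 7: prefer A, take spool from A; A=[jar,orb] B=[mesh] C=[quill,tube,hinge,iron,bolt,wedge,spool]
Tick 8: prefer B, take mesh from B; A=[jar,orb] B=[-] C=[quill,tube,hinge,iron,bolt,wedge,spool,mesh]

Answer: quill tube hinge iron bolt wedge spool mesh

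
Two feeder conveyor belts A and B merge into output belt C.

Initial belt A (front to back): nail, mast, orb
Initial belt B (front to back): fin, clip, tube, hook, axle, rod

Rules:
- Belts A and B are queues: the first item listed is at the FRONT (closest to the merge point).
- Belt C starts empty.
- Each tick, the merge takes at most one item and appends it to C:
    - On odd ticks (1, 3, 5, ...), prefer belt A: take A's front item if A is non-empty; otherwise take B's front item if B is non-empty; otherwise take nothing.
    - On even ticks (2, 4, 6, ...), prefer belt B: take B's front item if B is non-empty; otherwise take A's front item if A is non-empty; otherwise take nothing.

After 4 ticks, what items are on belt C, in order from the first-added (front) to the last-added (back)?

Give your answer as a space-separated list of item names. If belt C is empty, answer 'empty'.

Tick 1: prefer A, take nail from A; A=[mast,orb] B=[fin,clip,tube,hook,axle,rod] C=[nail]
Tick 2: prefer B, take fin from B; A=[mast,orb] B=[clip,tube,hook,axle,rod] C=[nail,fin]
Tick 3: prefer A, take mast from A; A=[orb] B=[clip,tube,hook,axle,rod] C=[nail,fin,mast]
Tick 4: prefer B, take clip from B; A=[orb] B=[tube,hook,axle,rod] C=[nail,fin,mast,clip]

Answer: nail fin mast clip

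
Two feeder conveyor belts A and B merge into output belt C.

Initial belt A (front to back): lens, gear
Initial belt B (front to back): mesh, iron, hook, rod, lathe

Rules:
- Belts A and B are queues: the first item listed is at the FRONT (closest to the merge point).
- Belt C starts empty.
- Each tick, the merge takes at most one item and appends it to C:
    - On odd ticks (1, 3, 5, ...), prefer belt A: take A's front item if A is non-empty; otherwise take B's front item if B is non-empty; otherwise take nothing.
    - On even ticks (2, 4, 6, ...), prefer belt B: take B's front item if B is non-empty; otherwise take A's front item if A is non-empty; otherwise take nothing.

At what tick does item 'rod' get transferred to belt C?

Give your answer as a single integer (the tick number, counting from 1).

Tick 1: prefer A, take lens from A; A=[gear] B=[mesh,iron,hook,rod,lathe] C=[lens]
Tick 2: prefer B, take mesh from B; A=[gear] B=[iron,hook,rod,lathe] C=[lens,mesh]
Tick 3: prefer A, take gear from A; A=[-] B=[iron,hook,rod,lathe] C=[lens,mesh,gear]
Tick 4: prefer B, take iron from B; A=[-] B=[hook,rod,lathe] C=[lens,mesh,gear,iron]
Tick 5: prefer A, take hook from B; A=[-] B=[rod,lathe] C=[lens,mesh,gear,iron,hook]
Tick 6: prefer B, take rod from B; A=[-] B=[lathe] C=[lens,mesh,gear,iron,hook,rod]

Answer: 6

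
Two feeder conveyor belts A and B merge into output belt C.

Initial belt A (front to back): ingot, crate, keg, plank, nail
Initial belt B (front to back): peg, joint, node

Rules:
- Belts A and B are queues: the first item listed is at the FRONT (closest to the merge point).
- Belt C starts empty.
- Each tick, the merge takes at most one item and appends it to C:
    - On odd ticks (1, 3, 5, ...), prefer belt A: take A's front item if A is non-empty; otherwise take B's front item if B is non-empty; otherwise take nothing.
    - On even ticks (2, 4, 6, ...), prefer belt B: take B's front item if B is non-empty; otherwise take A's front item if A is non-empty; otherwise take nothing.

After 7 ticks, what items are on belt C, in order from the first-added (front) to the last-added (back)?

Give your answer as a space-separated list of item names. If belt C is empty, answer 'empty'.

Tick 1: prefer A, take ingot from A; A=[crate,keg,plank,nail] B=[peg,joint,node] C=[ingot]
Tick 2: prefer B, take peg from B; A=[crate,keg,plank,nail] B=[joint,node] C=[ingot,peg]
Tick 3: prefer A, take crate from A; A=[keg,plank,nail] B=[joint,node] C=[ingot,peg,crate]
Tick 4: prefer B, take joint from B; A=[keg,plank,nail] B=[node] C=[ingot,peg,crate,joint]
Tick 5: prefer A, take keg from A; A=[plank,nail] B=[node] C=[ingot,peg,crate,joint,keg]
Tick 6: prefer B, take node from B; A=[plank,nail] B=[-] C=[ingot,peg,crate,joint,keg,node]
Tick 7: prefer A, take plank from A; A=[nail] B=[-] C=[ingot,peg,crate,joint,keg,node,plank]

Answer: ingot peg crate joint keg node plank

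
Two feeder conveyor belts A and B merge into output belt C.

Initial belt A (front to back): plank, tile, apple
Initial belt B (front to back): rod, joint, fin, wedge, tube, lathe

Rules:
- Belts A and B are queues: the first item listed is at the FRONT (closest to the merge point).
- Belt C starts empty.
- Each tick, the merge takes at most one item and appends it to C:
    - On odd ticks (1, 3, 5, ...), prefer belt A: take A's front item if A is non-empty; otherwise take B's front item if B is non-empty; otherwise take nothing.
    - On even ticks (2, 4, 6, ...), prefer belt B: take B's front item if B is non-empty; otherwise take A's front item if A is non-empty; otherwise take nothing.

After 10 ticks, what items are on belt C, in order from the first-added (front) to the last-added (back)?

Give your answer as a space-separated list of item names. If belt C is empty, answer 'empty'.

Tick 1: prefer A, take plank from A; A=[tile,apple] B=[rod,joint,fin,wedge,tube,lathe] C=[plank]
Tick 2: prefer B, take rod from B; A=[tile,apple] B=[joint,fin,wedge,tube,lathe] C=[plank,rod]
Tick 3: prefer A, take tile from A; A=[apple] B=[joint,fin,wedge,tube,lathe] C=[plank,rod,tile]
Tick 4: prefer B, take joint from B; A=[apple] B=[fin,wedge,tube,lathe] C=[plank,rod,tile,joint]
Tick 5: prefer A, take apple from A; A=[-] B=[fin,wedge,tube,lathe] C=[plank,rod,tile,joint,apple]
Tick 6: prefer B, take fin from B; A=[-] B=[wedge,tube,lathe] C=[plank,rod,tile,joint,apple,fin]
Tick 7: prefer A, take wedge from B; A=[-] B=[tube,lathe] C=[plank,rod,tile,joint,apple,fin,wedge]
Tick 8: prefer B, take tube from B; A=[-] B=[lathe] C=[plank,rod,tile,joint,apple,fin,wedge,tube]
Tick 9: prefer A, take lathe from B; A=[-] B=[-] C=[plank,rod,tile,joint,apple,fin,wedge,tube,lathe]
Tick 10: prefer B, both empty, nothing taken; A=[-] B=[-] C=[plank,rod,tile,joint,apple,fin,wedge,tube,lathe]

Answer: plank rod tile joint apple fin wedge tube lathe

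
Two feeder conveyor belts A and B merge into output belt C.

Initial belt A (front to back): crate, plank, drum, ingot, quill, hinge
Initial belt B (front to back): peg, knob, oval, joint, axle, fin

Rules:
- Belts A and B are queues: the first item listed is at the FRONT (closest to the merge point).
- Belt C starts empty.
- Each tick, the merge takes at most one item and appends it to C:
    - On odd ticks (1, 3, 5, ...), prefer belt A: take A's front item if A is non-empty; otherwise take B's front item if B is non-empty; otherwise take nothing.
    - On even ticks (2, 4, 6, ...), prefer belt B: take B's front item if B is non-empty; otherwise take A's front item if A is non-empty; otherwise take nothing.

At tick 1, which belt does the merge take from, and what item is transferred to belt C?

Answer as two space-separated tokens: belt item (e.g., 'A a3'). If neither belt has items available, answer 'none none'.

Tick 1: prefer A, take crate from A; A=[plank,drum,ingot,quill,hinge] B=[peg,knob,oval,joint,axle,fin] C=[crate]

Answer: A crate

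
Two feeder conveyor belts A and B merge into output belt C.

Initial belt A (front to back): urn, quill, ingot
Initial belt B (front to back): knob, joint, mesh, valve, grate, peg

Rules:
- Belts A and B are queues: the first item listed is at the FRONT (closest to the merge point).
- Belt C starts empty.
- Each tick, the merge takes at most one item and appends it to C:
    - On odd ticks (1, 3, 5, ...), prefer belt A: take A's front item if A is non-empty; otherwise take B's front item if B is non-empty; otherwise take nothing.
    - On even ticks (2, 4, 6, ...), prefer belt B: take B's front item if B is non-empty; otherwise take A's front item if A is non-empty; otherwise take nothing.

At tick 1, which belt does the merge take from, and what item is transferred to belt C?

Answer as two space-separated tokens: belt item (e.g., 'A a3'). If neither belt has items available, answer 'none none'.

Answer: A urn

Derivation:
Tick 1: prefer A, take urn from A; A=[quill,ingot] B=[knob,joint,mesh,valve,grate,peg] C=[urn]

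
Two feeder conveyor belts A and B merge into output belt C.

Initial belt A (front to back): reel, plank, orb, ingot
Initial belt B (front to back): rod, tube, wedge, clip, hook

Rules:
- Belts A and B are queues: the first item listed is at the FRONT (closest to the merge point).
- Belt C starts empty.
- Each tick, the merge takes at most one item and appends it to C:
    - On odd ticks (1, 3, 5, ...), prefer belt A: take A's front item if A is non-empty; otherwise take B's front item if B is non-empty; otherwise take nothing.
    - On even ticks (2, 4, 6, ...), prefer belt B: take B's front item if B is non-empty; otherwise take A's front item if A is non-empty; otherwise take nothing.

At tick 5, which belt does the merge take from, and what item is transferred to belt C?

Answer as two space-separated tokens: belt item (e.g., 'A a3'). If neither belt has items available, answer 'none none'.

Answer: A orb

Derivation:
Tick 1: prefer A, take reel from A; A=[plank,orb,ingot] B=[rod,tube,wedge,clip,hook] C=[reel]
Tick 2: prefer B, take rod from B; A=[plank,orb,ingot] B=[tube,wedge,clip,hook] C=[reel,rod]
Tick 3: prefer A, take plank from A; A=[orb,ingot] B=[tube,wedge,clip,hook] C=[reel,rod,plank]
Tick 4: prefer B, take tube from B; A=[orb,ingot] B=[wedge,clip,hook] C=[reel,rod,plank,tube]
Tick 5: prefer A, take orb from A; A=[ingot] B=[wedge,clip,hook] C=[reel,rod,plank,tube,orb]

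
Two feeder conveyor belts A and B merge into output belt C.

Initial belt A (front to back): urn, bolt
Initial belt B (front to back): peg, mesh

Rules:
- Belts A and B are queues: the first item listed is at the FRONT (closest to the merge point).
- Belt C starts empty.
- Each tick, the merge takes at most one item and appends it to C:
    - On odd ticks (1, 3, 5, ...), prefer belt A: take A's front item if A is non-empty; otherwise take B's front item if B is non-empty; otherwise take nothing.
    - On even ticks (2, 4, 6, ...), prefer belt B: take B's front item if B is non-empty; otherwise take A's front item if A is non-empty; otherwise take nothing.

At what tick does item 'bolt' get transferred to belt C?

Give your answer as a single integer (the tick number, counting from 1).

Tick 1: prefer A, take urn from A; A=[bolt] B=[peg,mesh] C=[urn]
Tick 2: prefer B, take peg from B; A=[bolt] B=[mesh] C=[urn,peg]
Tick 3: prefer A, take bolt from A; A=[-] B=[mesh] C=[urn,peg,bolt]

Answer: 3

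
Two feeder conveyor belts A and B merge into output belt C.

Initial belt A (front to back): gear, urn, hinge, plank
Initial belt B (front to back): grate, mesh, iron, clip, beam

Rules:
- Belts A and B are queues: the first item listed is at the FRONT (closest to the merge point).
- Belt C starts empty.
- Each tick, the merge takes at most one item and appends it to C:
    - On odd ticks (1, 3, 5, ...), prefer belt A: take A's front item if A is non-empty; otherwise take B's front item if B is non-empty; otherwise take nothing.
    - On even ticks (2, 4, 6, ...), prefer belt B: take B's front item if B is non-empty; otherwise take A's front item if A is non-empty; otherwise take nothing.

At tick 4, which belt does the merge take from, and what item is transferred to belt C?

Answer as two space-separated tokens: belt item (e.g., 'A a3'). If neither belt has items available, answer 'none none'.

Tick 1: prefer A, take gear from A; A=[urn,hinge,plank] B=[grate,mesh,iron,clip,beam] C=[gear]
Tick 2: prefer B, take grate from B; A=[urn,hinge,plank] B=[mesh,iron,clip,beam] C=[gear,grate]
Tick 3: prefer A, take urn from A; A=[hinge,plank] B=[mesh,iron,clip,beam] C=[gear,grate,urn]
Tick 4: prefer B, take mesh from B; A=[hinge,plank] B=[iron,clip,beam] C=[gear,grate,urn,mesh]

Answer: B mesh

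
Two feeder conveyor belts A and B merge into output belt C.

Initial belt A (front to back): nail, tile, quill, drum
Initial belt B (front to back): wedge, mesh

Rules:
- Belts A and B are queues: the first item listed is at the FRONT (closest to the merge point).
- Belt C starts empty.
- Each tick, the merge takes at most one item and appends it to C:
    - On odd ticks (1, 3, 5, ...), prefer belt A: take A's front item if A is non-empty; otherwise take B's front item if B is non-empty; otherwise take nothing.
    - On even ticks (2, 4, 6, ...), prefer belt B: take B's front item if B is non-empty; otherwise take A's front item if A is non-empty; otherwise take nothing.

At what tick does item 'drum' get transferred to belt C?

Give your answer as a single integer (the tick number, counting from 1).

Answer: 6

Derivation:
Tick 1: prefer A, take nail from A; A=[tile,quill,drum] B=[wedge,mesh] C=[nail]
Tick 2: prefer B, take wedge from B; A=[tile,quill,drum] B=[mesh] C=[nail,wedge]
Tick 3: prefer A, take tile from A; A=[quill,drum] B=[mesh] C=[nail,wedge,tile]
Tick 4: prefer B, take mesh from B; A=[quill,drum] B=[-] C=[nail,wedge,tile,mesh]
Tick 5: prefer A, take quill from A; A=[drum] B=[-] C=[nail,wedge,tile,mesh,quill]
Tick 6: prefer B, take drum from A; A=[-] B=[-] C=[nail,wedge,tile,mesh,quill,drum]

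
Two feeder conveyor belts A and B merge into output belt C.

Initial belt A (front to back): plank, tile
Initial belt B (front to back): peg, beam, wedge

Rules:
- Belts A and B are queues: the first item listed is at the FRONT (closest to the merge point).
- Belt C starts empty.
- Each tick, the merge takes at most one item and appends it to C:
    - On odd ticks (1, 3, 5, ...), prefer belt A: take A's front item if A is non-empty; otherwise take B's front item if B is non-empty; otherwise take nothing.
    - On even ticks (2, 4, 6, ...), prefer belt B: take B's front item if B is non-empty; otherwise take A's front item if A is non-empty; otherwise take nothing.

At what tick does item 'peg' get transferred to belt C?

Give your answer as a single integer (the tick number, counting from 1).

Tick 1: prefer A, take plank from A; A=[tile] B=[peg,beam,wedge] C=[plank]
Tick 2: prefer B, take peg from B; A=[tile] B=[beam,wedge] C=[plank,peg]

Answer: 2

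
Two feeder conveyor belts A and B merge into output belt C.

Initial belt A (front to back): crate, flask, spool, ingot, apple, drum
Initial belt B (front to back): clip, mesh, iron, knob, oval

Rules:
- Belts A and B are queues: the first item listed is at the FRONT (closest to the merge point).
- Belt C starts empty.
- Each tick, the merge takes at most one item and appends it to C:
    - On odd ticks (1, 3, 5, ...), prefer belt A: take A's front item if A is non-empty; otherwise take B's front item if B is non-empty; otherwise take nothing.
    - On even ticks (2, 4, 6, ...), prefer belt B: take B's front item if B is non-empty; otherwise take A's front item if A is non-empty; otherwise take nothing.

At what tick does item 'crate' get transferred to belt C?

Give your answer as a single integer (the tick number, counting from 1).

Tick 1: prefer A, take crate from A; A=[flask,spool,ingot,apple,drum] B=[clip,mesh,iron,knob,oval] C=[crate]

Answer: 1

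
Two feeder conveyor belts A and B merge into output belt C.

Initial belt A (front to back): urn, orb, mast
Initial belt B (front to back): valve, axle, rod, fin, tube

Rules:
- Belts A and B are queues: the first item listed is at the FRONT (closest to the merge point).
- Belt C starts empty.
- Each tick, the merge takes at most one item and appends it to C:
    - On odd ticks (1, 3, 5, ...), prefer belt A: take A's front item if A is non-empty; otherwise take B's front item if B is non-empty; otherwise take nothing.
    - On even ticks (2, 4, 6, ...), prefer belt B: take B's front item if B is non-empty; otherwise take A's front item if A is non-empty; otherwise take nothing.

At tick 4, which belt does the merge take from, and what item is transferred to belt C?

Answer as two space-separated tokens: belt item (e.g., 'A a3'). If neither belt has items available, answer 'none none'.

Answer: B axle

Derivation:
Tick 1: prefer A, take urn from A; A=[orb,mast] B=[valve,axle,rod,fin,tube] C=[urn]
Tick 2: prefer B, take valve from B; A=[orb,mast] B=[axle,rod,fin,tube] C=[urn,valve]
Tick 3: prefer A, take orb from A; A=[mast] B=[axle,rod,fin,tube] C=[urn,valve,orb]
Tick 4: prefer B, take axle from B; A=[mast] B=[rod,fin,tube] C=[urn,valve,orb,axle]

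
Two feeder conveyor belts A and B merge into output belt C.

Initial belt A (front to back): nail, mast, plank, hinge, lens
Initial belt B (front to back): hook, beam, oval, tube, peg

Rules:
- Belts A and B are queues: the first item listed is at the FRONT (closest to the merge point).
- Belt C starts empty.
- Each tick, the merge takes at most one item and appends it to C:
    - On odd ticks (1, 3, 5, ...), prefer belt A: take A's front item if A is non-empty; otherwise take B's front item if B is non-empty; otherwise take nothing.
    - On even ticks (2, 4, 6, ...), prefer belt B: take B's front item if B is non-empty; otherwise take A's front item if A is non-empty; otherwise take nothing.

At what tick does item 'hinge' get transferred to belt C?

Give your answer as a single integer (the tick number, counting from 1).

Tick 1: prefer A, take nail from A; A=[mast,plank,hinge,lens] B=[hook,beam,oval,tube,peg] C=[nail]
Tick 2: prefer B, take hook from B; A=[mast,plank,hinge,lens] B=[beam,oval,tube,peg] C=[nail,hook]
Tick 3: prefer A, take mast from A; A=[plank,hinge,lens] B=[beam,oval,tube,peg] C=[nail,hook,mast]
Tick 4: prefer B, take beam from B; A=[plank,hinge,lens] B=[oval,tube,peg] C=[nail,hook,mast,beam]
Tick 5: prefer A, take plank from A; A=[hinge,lens] B=[oval,tube,peg] C=[nail,hook,mast,beam,plank]
Tick 6: prefer B, take oval from B; A=[hinge,lens] B=[tube,peg] C=[nail,hook,mast,beam,plank,oval]
Tick 7: prefer A, take hinge from A; A=[lens] B=[tube,peg] C=[nail,hook,mast,beam,plank,oval,hinge]

Answer: 7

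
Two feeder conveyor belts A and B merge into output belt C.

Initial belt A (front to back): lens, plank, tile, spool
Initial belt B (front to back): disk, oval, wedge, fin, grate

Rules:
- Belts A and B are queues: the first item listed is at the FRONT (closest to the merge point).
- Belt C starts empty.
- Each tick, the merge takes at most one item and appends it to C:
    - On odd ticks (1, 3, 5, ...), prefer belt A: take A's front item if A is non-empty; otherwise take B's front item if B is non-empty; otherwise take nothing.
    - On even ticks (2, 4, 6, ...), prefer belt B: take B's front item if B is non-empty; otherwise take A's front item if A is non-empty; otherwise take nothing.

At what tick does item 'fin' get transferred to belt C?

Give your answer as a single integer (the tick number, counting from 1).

Answer: 8

Derivation:
Tick 1: prefer A, take lens from A; A=[plank,tile,spool] B=[disk,oval,wedge,fin,grate] C=[lens]
Tick 2: prefer B, take disk from B; A=[plank,tile,spool] B=[oval,wedge,fin,grate] C=[lens,disk]
Tick 3: prefer A, take plank from A; A=[tile,spool] B=[oval,wedge,fin,grate] C=[lens,disk,plank]
Tick 4: prefer B, take oval from B; A=[tile,spool] B=[wedge,fin,grate] C=[lens,disk,plank,oval]
Tick 5: prefer A, take tile from A; A=[spool] B=[wedge,fin,grate] C=[lens,disk,plank,oval,tile]
Tick 6: prefer B, take wedge from B; A=[spool] B=[fin,grate] C=[lens,disk,plank,oval,tile,wedge]
Tick 7: prefer A, take spool from A; A=[-] B=[fin,grate] C=[lens,disk,plank,oval,tile,wedge,spool]
Tick 8: prefer B, take fin from B; A=[-] B=[grate] C=[lens,disk,plank,oval,tile,wedge,spool,fin]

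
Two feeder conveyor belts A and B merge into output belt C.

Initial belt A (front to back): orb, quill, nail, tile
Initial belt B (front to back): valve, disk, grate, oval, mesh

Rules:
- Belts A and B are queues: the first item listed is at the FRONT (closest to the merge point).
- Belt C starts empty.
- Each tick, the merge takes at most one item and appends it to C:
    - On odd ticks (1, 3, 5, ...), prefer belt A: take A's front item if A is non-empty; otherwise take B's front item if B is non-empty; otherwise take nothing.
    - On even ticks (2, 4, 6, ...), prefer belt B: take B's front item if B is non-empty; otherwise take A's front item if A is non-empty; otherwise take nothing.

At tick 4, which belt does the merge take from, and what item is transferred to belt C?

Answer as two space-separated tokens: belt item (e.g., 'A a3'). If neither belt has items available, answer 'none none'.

Answer: B disk

Derivation:
Tick 1: prefer A, take orb from A; A=[quill,nail,tile] B=[valve,disk,grate,oval,mesh] C=[orb]
Tick 2: prefer B, take valve from B; A=[quill,nail,tile] B=[disk,grate,oval,mesh] C=[orb,valve]
Tick 3: prefer A, take quill from A; A=[nail,tile] B=[disk,grate,oval,mesh] C=[orb,valve,quill]
Tick 4: prefer B, take disk from B; A=[nail,tile] B=[grate,oval,mesh] C=[orb,valve,quill,disk]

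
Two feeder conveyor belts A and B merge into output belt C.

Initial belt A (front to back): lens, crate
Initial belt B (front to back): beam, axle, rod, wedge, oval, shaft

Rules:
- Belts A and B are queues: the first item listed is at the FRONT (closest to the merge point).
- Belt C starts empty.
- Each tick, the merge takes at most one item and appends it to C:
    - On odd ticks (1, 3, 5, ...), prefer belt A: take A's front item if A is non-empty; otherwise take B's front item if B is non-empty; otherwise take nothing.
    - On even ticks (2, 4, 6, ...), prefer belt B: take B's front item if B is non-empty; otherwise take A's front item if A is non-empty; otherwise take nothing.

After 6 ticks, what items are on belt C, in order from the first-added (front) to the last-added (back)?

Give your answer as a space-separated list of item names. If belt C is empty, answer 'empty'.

Tick 1: prefer A, take lens from A; A=[crate] B=[beam,axle,rod,wedge,oval,shaft] C=[lens]
Tick 2: prefer B, take beam from B; A=[crate] B=[axle,rod,wedge,oval,shaft] C=[lens,beam]
Tick 3: prefer A, take crate from A; A=[-] B=[axle,rod,wedge,oval,shaft] C=[lens,beam,crate]
Tick 4: prefer B, take axle from B; A=[-] B=[rod,wedge,oval,shaft] C=[lens,beam,crate,axle]
Tick 5: prefer A, take rod from B; A=[-] B=[wedge,oval,shaft] C=[lens,beam,crate,axle,rod]
Tick 6: prefer B, take wedge from B; A=[-] B=[oval,shaft] C=[lens,beam,crate,axle,rod,wedge]

Answer: lens beam crate axle rod wedge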